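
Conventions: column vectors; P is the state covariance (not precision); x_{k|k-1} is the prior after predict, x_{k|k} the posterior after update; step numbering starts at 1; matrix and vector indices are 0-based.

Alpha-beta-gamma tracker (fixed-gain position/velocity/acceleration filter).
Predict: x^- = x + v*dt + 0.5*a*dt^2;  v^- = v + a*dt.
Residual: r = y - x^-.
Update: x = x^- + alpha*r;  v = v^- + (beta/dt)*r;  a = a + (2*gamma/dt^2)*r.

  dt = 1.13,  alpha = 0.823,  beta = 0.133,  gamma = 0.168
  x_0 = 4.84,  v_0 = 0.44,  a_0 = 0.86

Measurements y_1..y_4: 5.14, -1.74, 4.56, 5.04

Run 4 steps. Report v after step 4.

step 1: x_pred=5.8863  r=-0.7463  x^+=5.2721  v^+=1.3240  a^+=0.6636
step 2: x_pred=7.1919  r=-8.9319  x^+=-0.1591  v^+=1.0226  a^+=-1.6867
step 3: x_pred=-0.0804  r=4.6404  x^+=3.7387  v^+=-0.3372  a^+=-0.4656
step 4: x_pred=3.0604  r=1.9796  x^+=4.6896  v^+=-0.6303  a^+=0.0553

v_post = -0.6303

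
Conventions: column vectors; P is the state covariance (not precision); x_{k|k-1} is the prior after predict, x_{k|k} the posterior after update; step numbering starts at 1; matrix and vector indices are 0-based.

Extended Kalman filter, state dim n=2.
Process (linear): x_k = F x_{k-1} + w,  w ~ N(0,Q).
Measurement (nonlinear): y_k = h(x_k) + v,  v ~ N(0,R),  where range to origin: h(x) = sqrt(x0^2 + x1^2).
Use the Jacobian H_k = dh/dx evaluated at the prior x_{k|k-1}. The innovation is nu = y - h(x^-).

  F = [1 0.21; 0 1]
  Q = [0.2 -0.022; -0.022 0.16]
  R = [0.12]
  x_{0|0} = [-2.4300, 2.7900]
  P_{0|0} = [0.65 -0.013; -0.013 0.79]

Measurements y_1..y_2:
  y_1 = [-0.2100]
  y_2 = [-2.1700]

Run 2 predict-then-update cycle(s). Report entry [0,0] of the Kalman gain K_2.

K[0,0] = -0.9291

step 1: x^-=[-1.8441, 2.7900]  P^-=[0.8794 0.1309; 0.1309 0.9500]  H_jac=[-0.5514 0.8342]  S=[0.9281]  K=[-0.4048; 0.7762]  nu=[-3.5544]  x^+=[-0.4053, 0.0313]  P^+=[0.7273 0.4225; 0.4225 0.3909]
step 2: x^-=[-0.3987, 0.0313]  P^-=[1.1220 0.4826; 0.4826 0.5509]  H_jac=[-0.9969 0.0782]  S=[1.1633]  K=[-0.9291; -0.3766]  nu=[-2.5700]  x^+=[1.9891, 0.9990]  P^+=[0.1178 0.0756; 0.0756 0.3860]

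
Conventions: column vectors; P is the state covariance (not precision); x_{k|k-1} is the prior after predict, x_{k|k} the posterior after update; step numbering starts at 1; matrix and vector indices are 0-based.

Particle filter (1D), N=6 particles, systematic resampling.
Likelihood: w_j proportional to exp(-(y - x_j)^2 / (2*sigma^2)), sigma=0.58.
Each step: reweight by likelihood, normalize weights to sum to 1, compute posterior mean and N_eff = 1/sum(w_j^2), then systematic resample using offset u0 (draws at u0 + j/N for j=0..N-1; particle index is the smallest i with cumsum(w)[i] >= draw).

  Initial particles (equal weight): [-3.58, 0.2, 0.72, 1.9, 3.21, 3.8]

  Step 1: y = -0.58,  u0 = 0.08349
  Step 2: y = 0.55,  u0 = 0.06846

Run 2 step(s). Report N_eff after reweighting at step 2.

N_eff = 5.9824

step 1: w=[0.0000, 0.8329, 0.1669, 0.0002, 0.0000, 0.0000]  mean=0.2871  Neff=1.3859  idx=[1, 1, 1, 1, 1, 2]
step 2: w=[0.1626, 0.1626, 0.1626, 0.1626, 0.1626, 0.1869]  mean=0.2972  Neff=5.9824  idx=[0, 1, 2, 3, 4, 5]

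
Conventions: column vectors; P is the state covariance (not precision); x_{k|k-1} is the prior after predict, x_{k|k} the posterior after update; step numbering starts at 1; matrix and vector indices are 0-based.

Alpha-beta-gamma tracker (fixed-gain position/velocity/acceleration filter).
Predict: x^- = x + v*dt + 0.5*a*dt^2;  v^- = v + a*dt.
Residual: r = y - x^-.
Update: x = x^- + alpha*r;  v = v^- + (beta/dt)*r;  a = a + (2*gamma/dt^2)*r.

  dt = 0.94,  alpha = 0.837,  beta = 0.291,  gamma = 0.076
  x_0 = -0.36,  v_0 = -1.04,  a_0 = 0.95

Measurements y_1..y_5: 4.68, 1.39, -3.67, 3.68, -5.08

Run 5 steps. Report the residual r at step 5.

resid = -9.9578

step 1: x_pred=-0.9179  r=5.5979  x^+=3.7675  v^+=1.5860  a^+=1.9130
step 2: x_pred=6.1035  r=-4.7135  x^+=2.1583  v^+=1.9250  a^+=1.1021
step 3: x_pred=4.4547  r=-8.1247  x^+=-2.3457  v^+=0.4458  a^+=-0.2955
step 4: x_pred=-2.0572  r=5.7372  x^+=2.7448  v^+=1.9441  a^+=0.6914
step 5: x_pred=4.8778  r=-9.9578  x^+=-3.4569  v^+=-0.4886  a^+=-1.0215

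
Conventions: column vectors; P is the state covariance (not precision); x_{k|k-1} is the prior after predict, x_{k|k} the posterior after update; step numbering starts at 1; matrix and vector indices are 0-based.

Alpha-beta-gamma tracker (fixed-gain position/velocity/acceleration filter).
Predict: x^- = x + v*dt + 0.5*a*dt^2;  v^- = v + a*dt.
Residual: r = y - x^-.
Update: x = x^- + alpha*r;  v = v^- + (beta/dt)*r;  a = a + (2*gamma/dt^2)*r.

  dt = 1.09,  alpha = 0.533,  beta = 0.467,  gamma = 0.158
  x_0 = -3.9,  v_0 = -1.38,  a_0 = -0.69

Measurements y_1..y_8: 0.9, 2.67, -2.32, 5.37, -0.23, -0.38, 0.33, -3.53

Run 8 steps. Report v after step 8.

v_post = -3.7138

step 1: x_pred=-5.8141  r=6.7141  x^+=-2.2355  v^+=0.7445  a^+=1.0958
step 2: x_pred=-0.7731  r=3.4431  x^+=1.0621  v^+=3.4140  a^+=2.0115
step 3: x_pred=5.9783  r=-8.2983  x^+=1.5553  v^+=2.0512  a^+=-0.1956
step 4: x_pred=3.6749  r=1.6951  x^+=4.5784  v^+=2.5643  a^+=0.2552
step 5: x_pred=7.5251  r=-7.7551  x^+=3.3916  v^+=-0.4801  a^+=-1.8074
step 6: x_pred=1.7946  r=-2.1746  x^+=0.6355  v^+=-3.3819  a^+=-2.3858
step 7: x_pred=-4.4679  r=4.7979  x^+=-1.9106  v^+=-3.9267  a^+=-1.1097
step 8: x_pred=-6.8499  r=3.3199  x^+=-5.0804  v^+=-3.7138  a^+=-0.2266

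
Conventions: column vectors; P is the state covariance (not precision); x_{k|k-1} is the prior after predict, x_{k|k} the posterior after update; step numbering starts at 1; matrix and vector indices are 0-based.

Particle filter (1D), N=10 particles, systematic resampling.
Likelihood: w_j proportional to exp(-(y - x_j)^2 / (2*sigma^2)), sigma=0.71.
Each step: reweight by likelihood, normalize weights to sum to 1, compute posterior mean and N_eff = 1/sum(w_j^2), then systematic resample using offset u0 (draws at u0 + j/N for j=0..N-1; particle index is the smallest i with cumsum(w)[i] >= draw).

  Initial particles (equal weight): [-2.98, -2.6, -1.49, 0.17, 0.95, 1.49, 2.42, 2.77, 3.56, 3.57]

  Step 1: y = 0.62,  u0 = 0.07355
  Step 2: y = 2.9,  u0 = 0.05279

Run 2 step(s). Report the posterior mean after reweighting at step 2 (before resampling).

step 1: w=[0.0000, 0.0000, 0.0054, 0.3635, 0.3988, 0.2097, 0.0179, 0.0045, 0.0001, 0.0001]  mean=0.8015  Neff=2.9802  idx=[3, 3, 3, 4, 4, 4, 4, 5, 5, 5]
step 2: w=[0.0012, 0.0012, 0.0012, 0.0450, 0.0450, 0.0450, 0.0450, 0.2721, 0.2721, 0.2721]  mean=1.3880  Neff=4.3427  idx=[4, 6, 7, 7, 7, 8, 8, 9, 9, 9]

post_mean = 1.3880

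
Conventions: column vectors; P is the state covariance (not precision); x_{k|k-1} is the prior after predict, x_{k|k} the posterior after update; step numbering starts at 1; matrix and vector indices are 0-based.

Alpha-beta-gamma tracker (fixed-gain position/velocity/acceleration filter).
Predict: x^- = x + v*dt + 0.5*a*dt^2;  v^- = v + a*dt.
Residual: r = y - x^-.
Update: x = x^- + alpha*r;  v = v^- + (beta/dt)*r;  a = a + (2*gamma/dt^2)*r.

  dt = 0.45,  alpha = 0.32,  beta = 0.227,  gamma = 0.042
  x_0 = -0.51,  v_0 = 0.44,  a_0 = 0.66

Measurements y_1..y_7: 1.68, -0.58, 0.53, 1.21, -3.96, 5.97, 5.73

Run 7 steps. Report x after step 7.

step 1: x_pred=-0.2452  r=1.9252  x^+=0.3709  v^+=1.7081  a^+=1.4586
step 2: x_pred=1.2872  r=-1.8672  x^+=0.6897  v^+=1.4226  a^+=0.6840
step 3: x_pred=1.3991  r=-0.8691  x^+=1.1210  v^+=1.2920  a^+=0.3235
step 4: x_pred=1.7352  r=-0.5252  x^+=1.5671  v^+=1.1726  a^+=0.1057
step 5: x_pred=2.1055  r=-6.0655  x^+=0.1645  v^+=-1.8395  a^+=-2.4104
step 6: x_pred=-0.9073  r=6.8773  x^+=1.2934  v^+=0.5450  a^+=0.4424
step 7: x_pred=1.5835  r=4.1465  x^+=2.9104  v^+=2.8358  a^+=2.1624

x_post = 2.9104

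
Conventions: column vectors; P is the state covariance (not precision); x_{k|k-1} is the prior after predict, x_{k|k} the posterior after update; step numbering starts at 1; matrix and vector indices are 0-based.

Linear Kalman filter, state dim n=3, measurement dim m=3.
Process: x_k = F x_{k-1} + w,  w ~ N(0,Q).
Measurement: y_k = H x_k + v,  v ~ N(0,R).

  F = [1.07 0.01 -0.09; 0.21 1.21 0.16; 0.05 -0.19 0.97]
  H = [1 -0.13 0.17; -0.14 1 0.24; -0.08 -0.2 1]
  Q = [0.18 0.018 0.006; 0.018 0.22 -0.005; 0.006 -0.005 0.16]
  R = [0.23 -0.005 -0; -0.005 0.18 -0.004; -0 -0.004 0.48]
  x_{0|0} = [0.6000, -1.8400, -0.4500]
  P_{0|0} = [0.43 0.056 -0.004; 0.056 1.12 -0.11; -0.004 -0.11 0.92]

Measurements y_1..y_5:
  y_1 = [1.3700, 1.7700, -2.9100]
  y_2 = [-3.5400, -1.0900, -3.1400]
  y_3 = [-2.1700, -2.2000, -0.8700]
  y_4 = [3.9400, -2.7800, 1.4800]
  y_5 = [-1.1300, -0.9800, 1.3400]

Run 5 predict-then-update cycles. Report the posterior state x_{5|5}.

step 1: x^-=[0.6641, -2.1724, -0.0569]  P^-=[0.6820 0.1987 -0.0719; 0.1987 1.8879 -0.2406; -0.0719 -0.2406 1.1062]  S=[0.9104 -0.1474 0.1135; -0.1474 1.9787 -0.3364; 0.1135 -0.3364 1.7802]  K=[0.7354 0.0769 -0.1257; 0.0709 0.8832 -0.1938; 0.1008 0.1393 0.6716]  nu=[0.4332, 4.0490, -3.2345]  x^+=[1.7005, 2.0613, -1.6212]  P^+=[0.1809 0.0449 -0.0372; 0.0449 0.1794 -0.0571; -0.0372 -0.0571 0.3074]
step 2: x^-=[1.9860, 2.5919, -1.8792]  P^-=[0.3979 0.1151 -0.0606; 0.1151 0.4967 -0.0689; -0.0606 -0.0689 0.4727]  S=[0.6025 -0.0114 -0.0088; -0.0114 0.6505 -0.0473; -0.0088 -0.0473 1.0161]  K=[0.6183 0.0722 -0.1049; 0.0758 0.7044 -0.1411; 0.0571 0.1182 0.4896]  nu=[-4.8696, -2.9529, -0.5836]  x^+=[-1.1771, 0.2252, -2.7922]  P^+=[0.1521 0.0390 -0.0307; 0.0390 0.1418 -0.0391; -0.0307 -0.0391 0.2243]
step 3: x^-=[-1.0059, -0.4214, -2.8101]  P^-=[0.3628 0.1007 -0.0463; 0.1007 0.4427 -0.0516; -0.0463 -0.0516 0.3872]  S=[0.5718 -0.0121 -0.0080; -0.0121 0.6023 -0.0425; -0.0080 -0.0425 0.9185]  K=[0.5980 0.0698 -0.0955; 0.0729 0.6835 -0.1291; 0.0544 0.1118 0.4425]  nu=[-0.7412, -1.2450, 1.7753]  x^+=[-1.7056, -1.5555, -2.2040]  P^+=[0.1466 0.0370 -0.0270; 0.0370 0.1366 -0.0344; -0.0270 -0.0344 0.2029]
step 4: x^-=[-1.6421, -2.5929, -1.9276]  P^-=[0.3555 0.0972 -0.0405; 0.0972 0.4353 -0.0477; -0.0405 -0.0477 0.3656]  S=[0.5665 -0.0129 -0.0055; -0.0129 0.5960 -0.0433; -0.0055 -0.0433 0.8939]  K=[0.5938 0.0694 -0.0918; 0.0716 0.6808 -0.1260; 0.0559 0.1091 0.4289]  nu=[5.5728, 0.0456, 2.7577]  x^+=[1.4169, -2.5104, -0.4287]  P^+=[0.1453 0.0363 -0.0255; 0.0363 0.1357 -0.0331; -0.0255 -0.0331 0.1968]
step 5: x^-=[1.5296, -2.8086, 0.1320]  P^-=[0.3537 0.0963 -0.0382; 0.0963 0.4341 -0.0467; -0.0382 -0.0467 0.3594]  S=[0.5654 -0.0130 -0.0042; -0.0130 0.5949 -0.0439; -0.0042 -0.0439 0.8869]  K=[0.5928 0.0694 -0.0905; 0.0711 0.6805 -0.1251; 0.0568 0.1082 0.4249]  nu=[-3.0471, 2.0110, 0.7687]  x^+=[-0.2066, -1.7531, 0.5029]  P^+=[0.1449 0.0362 -0.0249; 0.0362 0.1356 -0.0328; -0.0249 -0.0328 0.1950]

x_post = [-0.2066, -1.7531, 0.5029]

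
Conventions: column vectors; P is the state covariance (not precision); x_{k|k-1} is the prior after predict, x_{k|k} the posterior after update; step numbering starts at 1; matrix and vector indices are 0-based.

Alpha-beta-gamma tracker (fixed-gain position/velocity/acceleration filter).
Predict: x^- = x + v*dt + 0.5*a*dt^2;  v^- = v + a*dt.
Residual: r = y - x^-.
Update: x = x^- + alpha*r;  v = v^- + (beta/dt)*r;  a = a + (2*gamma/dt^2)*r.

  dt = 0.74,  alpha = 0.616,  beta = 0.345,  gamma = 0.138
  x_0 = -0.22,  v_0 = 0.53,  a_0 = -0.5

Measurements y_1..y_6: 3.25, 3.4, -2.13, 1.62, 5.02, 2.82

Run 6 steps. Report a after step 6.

a_post = 1.0256

step 1: x_pred=0.0353  r=3.2147  x^+=2.0156  v^+=1.6587  a^+=1.1203
step 2: x_pred=3.5498  r=-0.1498  x^+=3.4575  v^+=2.4179  a^+=1.0448
step 3: x_pred=5.5328  r=-7.6628  x^+=0.8125  v^+=-0.3815  a^+=-2.8174
step 4: x_pred=-0.2412  r=1.8612  x^+=0.9053  v^+=-1.5987  a^+=-1.8794
step 5: x_pred=-0.7923  r=5.8123  x^+=2.7881  v^+=-0.2796  a^+=1.0501
step 6: x_pred=2.8687  r=-0.0487  x^+=2.8387  v^+=0.4748  a^+=1.0256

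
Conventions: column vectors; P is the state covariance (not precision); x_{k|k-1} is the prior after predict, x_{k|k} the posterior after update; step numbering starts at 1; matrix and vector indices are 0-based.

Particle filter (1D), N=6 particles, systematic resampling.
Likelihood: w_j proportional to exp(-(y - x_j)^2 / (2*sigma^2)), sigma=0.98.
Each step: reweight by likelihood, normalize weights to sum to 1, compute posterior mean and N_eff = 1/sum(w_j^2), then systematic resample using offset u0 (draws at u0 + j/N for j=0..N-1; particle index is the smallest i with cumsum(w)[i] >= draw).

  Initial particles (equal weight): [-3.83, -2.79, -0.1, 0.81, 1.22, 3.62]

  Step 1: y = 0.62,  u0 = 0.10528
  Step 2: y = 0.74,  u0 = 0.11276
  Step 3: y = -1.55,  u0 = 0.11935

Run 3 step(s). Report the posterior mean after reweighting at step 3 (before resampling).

post_mean = 0.2706

step 1: w=[0.0000, 0.0009, 0.2953, 0.3796, 0.3207, 0.0036]  mean=0.6795  Neff=2.9931  idx=[2, 2, 3, 3, 4, 4]
step 2: w=[0.1344, 0.1344, 0.1935, 0.1935, 0.1721, 0.1721]  mean=0.7066  Neff=5.8736  idx=[0, 2, 2, 3, 4, 5]
step 3: w=[0.6237, 0.1026, 0.1026, 0.1026, 0.0343, 0.0343]  mean=0.2706  Neff=2.3648  idx=[0, 0, 0, 0, 2, 4]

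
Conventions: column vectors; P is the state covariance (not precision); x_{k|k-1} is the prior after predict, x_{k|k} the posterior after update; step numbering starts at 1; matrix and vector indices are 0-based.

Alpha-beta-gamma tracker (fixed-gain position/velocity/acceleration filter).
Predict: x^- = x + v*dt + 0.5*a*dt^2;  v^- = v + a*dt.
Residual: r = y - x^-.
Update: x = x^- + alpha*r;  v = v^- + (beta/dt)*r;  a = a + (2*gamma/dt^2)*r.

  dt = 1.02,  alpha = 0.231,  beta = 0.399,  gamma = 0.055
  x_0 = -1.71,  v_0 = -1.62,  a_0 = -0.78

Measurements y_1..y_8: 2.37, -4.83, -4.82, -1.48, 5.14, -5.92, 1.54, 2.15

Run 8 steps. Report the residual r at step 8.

step 1: x_pred=-3.7682  r=6.1382  x^+=-2.3502  v^+=-0.0145  a^+=-0.1310
step 2: x_pred=-2.4332  r=-2.3968  x^+=-2.9869  v^+=-1.0857  a^+=-0.3844
step 3: x_pred=-4.2943  r=-0.5257  x^+=-4.4157  v^+=-1.6835  a^+=-0.4400
step 4: x_pred=-6.3618  r=4.8818  x^+=-5.2341  v^+=-0.2227  a^+=0.0761
step 5: x_pred=-5.4216  r=10.5616  x^+=-2.9819  v^+=3.9864  a^+=1.1928
step 6: x_pred=1.7048  r=-7.6248  x^+=-0.0566  v^+=2.2204  a^+=0.3866
step 7: x_pred=2.4094  r=-0.8694  x^+=2.2086  v^+=2.2747  a^+=0.2947
step 8: x_pred=4.6821  r=-2.5321  x^+=4.0972  v^+=1.5848  a^+=0.0270

resid = -2.5321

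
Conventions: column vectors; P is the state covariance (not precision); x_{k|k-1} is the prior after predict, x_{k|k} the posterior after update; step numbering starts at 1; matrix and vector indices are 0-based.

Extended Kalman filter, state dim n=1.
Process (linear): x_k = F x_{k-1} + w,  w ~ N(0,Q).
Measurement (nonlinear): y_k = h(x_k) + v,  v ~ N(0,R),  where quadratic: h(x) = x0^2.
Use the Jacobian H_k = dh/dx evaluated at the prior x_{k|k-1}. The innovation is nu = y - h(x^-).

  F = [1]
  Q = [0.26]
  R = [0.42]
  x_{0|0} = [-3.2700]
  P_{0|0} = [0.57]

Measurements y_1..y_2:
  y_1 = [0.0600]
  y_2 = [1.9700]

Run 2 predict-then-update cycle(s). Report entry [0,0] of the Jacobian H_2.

H_jac[0,0] = -3.3264

step 1: x^-=[-3.2700]  P^-=[0.8300]  H_jac=[-6.5400]  S=[35.9204]  K=[-0.1511]  nu=[-10.6329]  x^+=[-1.6632]  P^+=[0.0097]
step 2: x^-=[-1.6632]  P^-=[0.2697]  H_jac=[-3.3264]  S=[3.4042]  K=[-0.2635]  nu=[-0.7962]  x^+=[-1.4534]  P^+=[0.0333]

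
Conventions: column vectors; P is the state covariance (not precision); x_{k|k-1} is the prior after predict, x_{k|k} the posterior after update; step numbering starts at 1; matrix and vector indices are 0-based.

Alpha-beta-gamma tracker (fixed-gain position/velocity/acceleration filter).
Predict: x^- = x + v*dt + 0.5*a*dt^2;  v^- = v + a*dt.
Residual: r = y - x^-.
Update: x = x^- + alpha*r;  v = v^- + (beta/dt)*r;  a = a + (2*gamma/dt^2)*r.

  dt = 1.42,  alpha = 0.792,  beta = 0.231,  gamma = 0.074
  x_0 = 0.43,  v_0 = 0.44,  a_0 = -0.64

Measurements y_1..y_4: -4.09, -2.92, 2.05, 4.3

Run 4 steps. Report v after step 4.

v_post = -0.6851

step 1: x_pred=0.4096  r=-4.4996  x^+=-3.1541  v^+=-1.2008  a^+=-0.9703
step 2: x_pred=-5.8374  r=2.9174  x^+=-3.5268  v^+=-2.1039  a^+=-0.7561
step 3: x_pred=-7.2767  r=9.3267  x^+=0.1100  v^+=-1.6604  a^+=-0.0716
step 4: x_pred=-2.3199  r=6.6199  x^+=2.9231  v^+=-0.6851  a^+=0.4143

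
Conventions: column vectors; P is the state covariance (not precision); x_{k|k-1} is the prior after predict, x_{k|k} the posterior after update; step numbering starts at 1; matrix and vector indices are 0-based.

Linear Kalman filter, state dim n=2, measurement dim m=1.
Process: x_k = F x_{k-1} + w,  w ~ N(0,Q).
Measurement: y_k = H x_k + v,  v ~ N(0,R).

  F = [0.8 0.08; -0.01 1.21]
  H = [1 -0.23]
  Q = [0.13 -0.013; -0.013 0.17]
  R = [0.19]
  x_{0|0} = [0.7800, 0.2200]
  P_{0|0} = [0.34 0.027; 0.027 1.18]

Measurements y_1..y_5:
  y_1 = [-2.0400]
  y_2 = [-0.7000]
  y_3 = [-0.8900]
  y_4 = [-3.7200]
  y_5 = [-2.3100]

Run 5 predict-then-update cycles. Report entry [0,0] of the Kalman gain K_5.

K[0,0] = 0.3912

step 1: x^-=[0.6416, 0.2584]  P^-=[0.3586 0.1246; 0.1246 1.8970]  S=[0.5916]  K=[0.5577; -0.5268]  nu=[-2.6222]  x^+=[-0.8207, 1.6399]  P^+=[0.1746 0.2984; 0.2984 1.7328]
step 2: x^-=[-0.5254, 1.9924]  P^-=[0.2910 0.4420; 0.4420 2.6998]  S=[0.4205]  K=[0.4503; -0.4255]  nu=[0.2837]  x^+=[-0.3977, 1.8717]  P^+=[0.2058 0.5226; 0.5226 2.6236]
step 3: x^-=[-0.1684, 2.2688]  P^-=[0.3454 0.7448; 0.7448 3.9986]  S=[0.4043]  K=[0.4305; -0.4327]  nu=[-0.1998]  x^+=[-0.2544, 2.3552]  P^+=[0.2704 0.8201; 0.8201 3.9230]
step 4: x^-=[-0.0151, 2.8523]  P^-=[0.4331 1.1578; 1.1578 5.8938]  S=[0.4024]  K=[0.4147; -0.4916]  nu=[-3.0488]  x^+=[-1.2795, 4.3513]  P^+=[0.3639 1.2398; 1.2398 5.7965]
step 5: x^-=[-0.6755, 5.2778]  P^-=[0.5587 1.7443; 1.7443 8.6268]  S=[0.4027]  K=[0.3912; -0.5956]  nu=[-0.4206]  x^+=[-0.8400, 5.5283]  P^+=[0.4971 1.8381; 1.8381 8.4839]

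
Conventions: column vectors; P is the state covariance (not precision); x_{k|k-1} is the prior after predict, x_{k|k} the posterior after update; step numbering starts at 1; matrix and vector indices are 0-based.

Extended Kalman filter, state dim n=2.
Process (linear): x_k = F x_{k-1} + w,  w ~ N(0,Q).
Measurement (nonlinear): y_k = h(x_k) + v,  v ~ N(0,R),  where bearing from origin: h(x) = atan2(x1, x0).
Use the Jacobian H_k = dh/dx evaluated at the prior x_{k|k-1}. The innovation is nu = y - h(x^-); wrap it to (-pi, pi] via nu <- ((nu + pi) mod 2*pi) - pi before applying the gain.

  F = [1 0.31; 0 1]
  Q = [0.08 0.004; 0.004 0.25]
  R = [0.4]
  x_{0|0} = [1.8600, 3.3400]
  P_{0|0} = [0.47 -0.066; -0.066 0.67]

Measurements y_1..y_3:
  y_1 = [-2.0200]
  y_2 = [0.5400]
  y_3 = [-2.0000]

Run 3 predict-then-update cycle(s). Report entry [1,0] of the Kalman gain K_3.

K[1,0] = 0.3475

step 1: x^-=[2.8954, 3.3400]  P^-=[0.5735 0.1457; 0.1457 0.9200]  H_jac=[-0.1709 0.1482]  S=[0.4296]  K=[-0.1779; 0.2594]  nu=[-2.8766]  x^+=[3.4073, 2.5939]  P^+=[0.5599 0.1655; 0.1655 0.8911]
step 2: x^-=[4.2114, 2.5939]  P^-=[0.8281 0.4458; 0.4458 1.1411]  H_jac=[-0.1060 0.1721]  S=[0.4269]  K=[-0.0259; 0.3495]  nu=[-0.0120]  x^+=[4.2117, 2.5897]  P^+=[0.8278 0.4496; 0.4496 1.0890]
step 3: x^-=[5.0145, 2.5897]  P^-=[1.2913 0.7912; 0.7912 1.3390]  H_jac=[-0.0813 0.1574]  S=[0.4215]  K=[0.0465; 0.3475]  nu=[-2.4767]  x^+=[4.8994, 1.7289]  P^+=[1.2904 0.7844; 0.7844 1.2881]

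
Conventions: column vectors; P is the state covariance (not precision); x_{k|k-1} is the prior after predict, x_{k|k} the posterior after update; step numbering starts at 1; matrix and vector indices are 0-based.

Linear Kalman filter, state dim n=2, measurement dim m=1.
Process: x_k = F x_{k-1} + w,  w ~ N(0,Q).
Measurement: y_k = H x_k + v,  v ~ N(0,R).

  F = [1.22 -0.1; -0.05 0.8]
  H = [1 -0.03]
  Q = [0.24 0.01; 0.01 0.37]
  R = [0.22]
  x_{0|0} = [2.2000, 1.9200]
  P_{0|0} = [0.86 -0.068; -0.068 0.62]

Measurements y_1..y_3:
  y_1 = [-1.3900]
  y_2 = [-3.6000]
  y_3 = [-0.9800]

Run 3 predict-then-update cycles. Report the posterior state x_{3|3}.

x_post = [-1.8022, 1.1898]

step 1: x^-=[2.4920, 1.4260]  P^-=[1.5428 -0.1588; -0.1588 0.7744]  S=[1.7730]  K=[0.8728; -0.1026]  nu=[-3.8392]  x^+=[-0.8590, 1.8201]  P^+=[0.1920 0.0001; 0.0001 0.7557]
step 2: x^-=[-1.2300, 1.4990]  P^-=[0.5333 -0.0621; -0.0621 0.8541]  S=[0.7578]  K=[0.7062; -0.1157]  nu=[-2.3250]  x^+=[-2.8720, 1.7681]  P^+=[0.1554 -0.0001; -0.0001 0.8440]
step 3: x^-=[-3.6807, 1.5581]  P^-=[0.4797 -0.0671; -0.0671 0.9105]  S=[0.7046]  K=[0.6837; -0.1341]  nu=[2.7474]  x^+=[-1.8022, 1.1898]  P^+=[0.1503 -0.0026; -0.0026 0.8979]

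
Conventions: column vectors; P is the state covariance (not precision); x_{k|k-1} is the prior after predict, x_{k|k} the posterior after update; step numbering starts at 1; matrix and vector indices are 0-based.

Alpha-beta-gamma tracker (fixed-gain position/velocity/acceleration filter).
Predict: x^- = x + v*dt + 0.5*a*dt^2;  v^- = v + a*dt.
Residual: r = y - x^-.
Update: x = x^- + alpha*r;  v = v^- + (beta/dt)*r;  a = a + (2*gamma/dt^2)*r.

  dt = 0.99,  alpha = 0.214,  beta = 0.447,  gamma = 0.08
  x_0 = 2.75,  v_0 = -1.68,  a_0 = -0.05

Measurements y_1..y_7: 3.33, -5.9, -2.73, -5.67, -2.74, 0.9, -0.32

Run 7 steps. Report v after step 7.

step 1: x_pred=1.0623  r=2.2677  x^+=1.5476  v^+=-0.7056  a^+=0.3202
step 2: x_pred=1.0060  r=-6.9060  x^+=-0.4719  v^+=-3.5067  a^+=-0.8072
step 3: x_pred=-4.3392  r=1.6092  x^+=-3.9948  v^+=-3.5793  a^+=-0.5445
step 4: x_pred=-7.8051  r=2.1351  x^+=-7.3482  v^+=-3.1543  a^+=-0.1959
step 5: x_pred=-10.5670  r=7.8270  x^+=-8.8920  v^+=0.1857  a^+=1.0818
step 6: x_pred=-8.1780  r=9.0780  x^+=-6.2353  v^+=5.3556  a^+=2.5638
step 7: x_pred=0.3231  r=-0.6431  x^+=0.1855  v^+=7.6034  a^+=2.4588

v_post = 7.6034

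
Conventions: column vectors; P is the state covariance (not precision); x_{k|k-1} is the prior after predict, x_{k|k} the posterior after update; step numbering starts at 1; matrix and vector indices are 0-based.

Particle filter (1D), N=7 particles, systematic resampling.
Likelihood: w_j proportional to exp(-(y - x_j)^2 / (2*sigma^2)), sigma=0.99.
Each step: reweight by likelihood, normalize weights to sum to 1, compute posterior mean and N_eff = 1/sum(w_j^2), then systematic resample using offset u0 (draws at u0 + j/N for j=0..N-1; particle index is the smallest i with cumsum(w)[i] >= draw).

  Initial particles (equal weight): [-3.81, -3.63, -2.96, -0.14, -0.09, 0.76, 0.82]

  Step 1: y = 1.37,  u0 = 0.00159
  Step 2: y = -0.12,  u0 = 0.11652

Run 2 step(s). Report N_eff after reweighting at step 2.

step 1: w=[0.0000, 0.0000, 0.0000, 0.1339, 0.1444, 0.3544, 0.3672]  mean=0.5386  Neff=3.3417  idx=[3, 4, 5, 5, 5, 6, 6]
step 2: w=[0.1888, 0.1888, 0.1272, 0.1272, 0.1272, 0.1203, 0.1203]  mean=0.4440  Neff=6.7192  idx=[0, 1, 2, 3, 4, 5, 6]

N_eff = 6.7192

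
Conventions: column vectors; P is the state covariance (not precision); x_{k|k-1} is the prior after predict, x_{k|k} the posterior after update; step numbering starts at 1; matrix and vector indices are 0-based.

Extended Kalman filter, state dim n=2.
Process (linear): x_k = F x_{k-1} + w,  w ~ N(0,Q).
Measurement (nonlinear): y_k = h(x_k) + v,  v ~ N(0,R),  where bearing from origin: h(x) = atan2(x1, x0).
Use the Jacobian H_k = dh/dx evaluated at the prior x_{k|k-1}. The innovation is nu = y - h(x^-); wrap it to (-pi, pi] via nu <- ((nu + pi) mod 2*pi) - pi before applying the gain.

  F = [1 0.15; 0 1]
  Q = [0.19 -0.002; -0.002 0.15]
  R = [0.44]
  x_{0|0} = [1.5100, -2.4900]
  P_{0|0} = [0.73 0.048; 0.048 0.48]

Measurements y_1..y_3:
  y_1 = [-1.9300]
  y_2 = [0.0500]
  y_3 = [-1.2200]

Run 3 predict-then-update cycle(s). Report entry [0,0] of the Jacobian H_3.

step 1: x^-=[1.1365, -2.4900]  P^-=[0.9452 0.1180; 0.1180 0.6300]  H_jac=[0.3324 0.1517]  S=[0.5708]  K=[0.5817; 0.2361]  nu=[-0.7874]  x^+=[0.6785, -2.6759]  P^+=[0.7520 0.0396; 0.0396 0.5982]
step 2: x^-=[0.2771, -2.6759]  P^-=[0.9674 0.1273; 0.1273 0.7482]  H_jac=[0.3697 0.0383]  S=[0.5769]  K=[0.6284; 0.1312]  nu=[1.5176]  x^+=[1.2307, -2.4768]  P^+=[0.7396 0.0797; 0.0797 0.7382]
step 3: x^-=[0.8592, -2.4768]  P^-=[0.9701 0.1885; 0.1885 0.8882]  H_jac=[0.3604 0.1250]  S=[0.5969]  K=[0.6252; 0.2999]  nu=[0.0169]  x^+=[0.8698, -2.4717]  P^+=[0.7368 0.0766; 0.0766 0.8346]

H_jac[0,0] = 0.3604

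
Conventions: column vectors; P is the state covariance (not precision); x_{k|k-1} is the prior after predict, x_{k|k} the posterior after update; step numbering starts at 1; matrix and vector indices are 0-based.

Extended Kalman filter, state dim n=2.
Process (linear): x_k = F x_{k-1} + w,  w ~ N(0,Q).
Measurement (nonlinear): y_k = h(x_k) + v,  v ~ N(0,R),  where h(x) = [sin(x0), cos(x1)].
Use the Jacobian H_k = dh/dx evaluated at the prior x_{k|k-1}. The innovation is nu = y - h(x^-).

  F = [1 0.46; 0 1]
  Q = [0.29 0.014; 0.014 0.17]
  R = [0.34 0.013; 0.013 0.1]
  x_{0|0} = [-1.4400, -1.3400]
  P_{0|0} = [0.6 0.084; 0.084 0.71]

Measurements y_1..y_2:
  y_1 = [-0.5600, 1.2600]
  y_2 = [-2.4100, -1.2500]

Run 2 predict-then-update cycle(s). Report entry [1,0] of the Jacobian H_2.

step 1: x^-=[-2.0564, -1.3400]  P^-=[1.1175 0.4246; 0.4246 0.8800]  H_jac=[-0.4667 0.0000; 0.0000 0.9735]  S=[0.5834 -0.1799; -0.1799 0.9340]  K=[-0.8053 0.2874; -0.0604 0.9056]  nu=[0.3244, 1.0312]  x^+=[-2.0212, -0.4257]  P^+=[0.5787 0.0188; 0.0188 0.0922]
step 2: x^-=[-2.2171, -0.4257]  P^-=[0.9054 0.0752; 0.0752 0.2622]  H_jac=[-0.6022 0.0000; 0.0000 0.4129]  S=[0.6684 -0.0057; -0.0057 0.1447]  K=[-0.8143 0.1825; -0.0614 0.7458]  nu=[-1.6117, -2.1608]  x^+=[-1.2991, -1.9383]  P^+=[0.4558 0.0186; 0.0186 0.1787]

H_jac[1,0] = 0.0000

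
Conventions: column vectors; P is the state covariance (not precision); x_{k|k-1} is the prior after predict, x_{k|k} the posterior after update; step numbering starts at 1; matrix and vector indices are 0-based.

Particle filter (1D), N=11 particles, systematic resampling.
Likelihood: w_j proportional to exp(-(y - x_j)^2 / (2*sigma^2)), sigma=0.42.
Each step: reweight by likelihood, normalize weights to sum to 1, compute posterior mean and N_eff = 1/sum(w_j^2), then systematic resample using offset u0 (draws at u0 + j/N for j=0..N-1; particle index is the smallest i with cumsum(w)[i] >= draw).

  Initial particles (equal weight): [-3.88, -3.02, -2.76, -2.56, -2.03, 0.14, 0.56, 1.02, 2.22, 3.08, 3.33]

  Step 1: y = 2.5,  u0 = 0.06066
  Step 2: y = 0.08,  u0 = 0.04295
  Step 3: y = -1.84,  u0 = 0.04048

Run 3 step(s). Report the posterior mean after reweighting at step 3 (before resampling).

post_mean = 2.2200

step 1: w=[0.0000, 0.0000, 0.0000, 0.0000, 0.0000, 0.0000, 0.0000, 0.0015, 0.6020, 0.2898, 0.1067]  mean=2.5858  Neff=2.1844  idx=[8, 8, 8, 8, 8, 8, 9, 9, 9, 9, 10]
step 2: w=[0.1667, 0.1667, 0.1667, 0.1667, 0.1667, 0.1667, 0.0000, 0.0000, 0.0000, 0.0000, 0.0000]  mean=2.2200  Neff=6.0000  idx=[0, 0, 1, 1, 2, 2, 3, 4, 4, 5, 5]
step 3: w=[0.0909, 0.0909, 0.0909, 0.0909, 0.0909, 0.0909, 0.0909, 0.0909, 0.0909, 0.0909, 0.0909]  mean=2.2200  Neff=11.0000  idx=[0, 1, 2, 3, 4, 5, 6, 7, 8, 9, 10]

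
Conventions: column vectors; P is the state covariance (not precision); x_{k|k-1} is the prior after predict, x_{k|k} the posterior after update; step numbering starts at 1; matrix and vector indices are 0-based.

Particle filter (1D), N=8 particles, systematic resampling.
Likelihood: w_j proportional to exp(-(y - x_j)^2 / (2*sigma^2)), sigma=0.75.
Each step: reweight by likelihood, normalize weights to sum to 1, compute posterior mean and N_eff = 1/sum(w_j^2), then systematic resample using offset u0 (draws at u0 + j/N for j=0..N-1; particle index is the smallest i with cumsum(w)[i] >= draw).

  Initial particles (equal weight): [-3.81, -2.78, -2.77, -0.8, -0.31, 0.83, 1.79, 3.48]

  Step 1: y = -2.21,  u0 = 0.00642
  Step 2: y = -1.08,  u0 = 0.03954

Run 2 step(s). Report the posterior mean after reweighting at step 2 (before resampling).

post_mean = -2.7767

step 1: w=[0.0564, 0.4116, 0.4158, 0.0938, 0.0222, 0.0001, 0.0000, 0.0000]  mean=-2.5928  Neff=2.8188  idx=[0, 1, 1, 1, 2, 2, 2, 2]
step 2: w=[0.0024, 0.1401, 0.1401, 0.1401, 0.1443, 0.1443, 0.1443, 0.1443]  mean=-2.7767  Neff=7.0322  idx=[1, 2, 3, 3, 4, 5, 6, 7]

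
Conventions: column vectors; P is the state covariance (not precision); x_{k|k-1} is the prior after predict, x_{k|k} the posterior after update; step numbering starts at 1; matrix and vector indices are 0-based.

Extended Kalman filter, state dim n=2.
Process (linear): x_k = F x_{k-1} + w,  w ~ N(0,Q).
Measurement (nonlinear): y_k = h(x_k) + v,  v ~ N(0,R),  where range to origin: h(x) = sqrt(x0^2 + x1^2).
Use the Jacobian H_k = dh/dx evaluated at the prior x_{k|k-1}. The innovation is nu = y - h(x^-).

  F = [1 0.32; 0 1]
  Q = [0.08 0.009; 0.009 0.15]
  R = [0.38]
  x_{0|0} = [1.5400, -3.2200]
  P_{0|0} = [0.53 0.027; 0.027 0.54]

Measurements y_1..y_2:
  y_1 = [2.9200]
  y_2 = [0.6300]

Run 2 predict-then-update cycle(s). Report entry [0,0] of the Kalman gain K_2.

step 1: x^-=[0.5096, -3.2200]  P^-=[0.6826 0.2088; 0.2088 0.6900]  H_jac=[0.1563 -0.9877]  S=[1.0053]  K=[-0.0990; -0.6454]  nu=[-0.3401]  x^+=[0.5433, -3.0005]  P^+=[0.6727 0.1446; 0.1446 0.2712]
step 2: x^-=[-0.4169, -3.0005]  P^-=[0.8730 0.2403; 0.2403 0.4212]  H_jac=[-0.1376 -0.9905]  S=[0.8753]  K=[-0.4092; -0.5144]  nu=[-2.3993]  x^+=[0.5650, -1.7662]  P^+=[0.7264 0.0561; 0.0561 0.1896]

K[0,0] = -0.4092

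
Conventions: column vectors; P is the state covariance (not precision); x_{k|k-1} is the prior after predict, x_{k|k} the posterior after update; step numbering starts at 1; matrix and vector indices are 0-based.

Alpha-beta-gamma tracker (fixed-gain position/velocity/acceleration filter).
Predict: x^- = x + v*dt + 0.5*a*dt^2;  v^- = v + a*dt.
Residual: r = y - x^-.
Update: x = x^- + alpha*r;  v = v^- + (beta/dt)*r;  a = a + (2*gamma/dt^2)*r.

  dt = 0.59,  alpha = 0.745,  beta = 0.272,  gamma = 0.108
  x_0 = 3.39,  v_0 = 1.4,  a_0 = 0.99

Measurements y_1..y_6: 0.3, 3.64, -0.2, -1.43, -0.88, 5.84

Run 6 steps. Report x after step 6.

x_post = 3.4018

step 1: x_pred=4.3883  r=-4.0883  x^+=1.3425  v^+=0.0993  a^+=-1.5468
step 2: x_pred=1.1319  r=2.5081  x^+=3.0004  v^+=0.3430  a^+=0.0095
step 3: x_pred=3.2044  r=-3.4044  x^+=0.6681  v^+=-1.2209  a^+=-2.1030
step 4: x_pred=-0.4183  r=-1.0117  x^+=-1.1720  v^+=-2.9282  a^+=-2.7308
step 5: x_pred=-3.3749  r=2.4949  x^+=-1.5162  v^+=-3.3891  a^+=-1.1827
step 6: x_pred=-3.7216  r=9.5616  x^+=3.4018  v^+=0.3212  a^+=4.7504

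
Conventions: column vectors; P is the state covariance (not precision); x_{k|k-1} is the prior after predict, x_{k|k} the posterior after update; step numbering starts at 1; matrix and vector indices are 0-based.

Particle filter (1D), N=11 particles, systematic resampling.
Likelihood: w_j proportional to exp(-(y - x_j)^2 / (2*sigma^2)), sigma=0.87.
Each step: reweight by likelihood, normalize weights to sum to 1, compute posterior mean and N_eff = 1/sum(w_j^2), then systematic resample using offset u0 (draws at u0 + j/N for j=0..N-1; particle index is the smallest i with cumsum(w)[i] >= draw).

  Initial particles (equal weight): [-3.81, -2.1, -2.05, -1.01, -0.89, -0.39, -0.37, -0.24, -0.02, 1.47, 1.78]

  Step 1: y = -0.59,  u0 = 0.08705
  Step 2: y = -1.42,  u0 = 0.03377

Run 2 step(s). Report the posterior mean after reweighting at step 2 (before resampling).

post_mean = -0.6736

step 1: w=[0.0002, 0.0366, 0.0404, 0.1470, 0.1556, 0.1608, 0.1599, 0.1523, 0.1332, 0.0100, 0.0040]  mean=-0.5864  Neff=7.0790  idx=[3, 3, 4, 4, 5, 6, 6, 7, 7, 8, 10]
step 2: w=[0.1495, 0.1495, 0.1388, 0.1388, 0.0829, 0.0807, 0.0807, 0.0666, 0.0666, 0.0458, 0.0002]  mean=-0.6736  Neff=8.7652  idx=[0, 0, 1, 2, 2, 3, 4, 5, 6, 7, 8]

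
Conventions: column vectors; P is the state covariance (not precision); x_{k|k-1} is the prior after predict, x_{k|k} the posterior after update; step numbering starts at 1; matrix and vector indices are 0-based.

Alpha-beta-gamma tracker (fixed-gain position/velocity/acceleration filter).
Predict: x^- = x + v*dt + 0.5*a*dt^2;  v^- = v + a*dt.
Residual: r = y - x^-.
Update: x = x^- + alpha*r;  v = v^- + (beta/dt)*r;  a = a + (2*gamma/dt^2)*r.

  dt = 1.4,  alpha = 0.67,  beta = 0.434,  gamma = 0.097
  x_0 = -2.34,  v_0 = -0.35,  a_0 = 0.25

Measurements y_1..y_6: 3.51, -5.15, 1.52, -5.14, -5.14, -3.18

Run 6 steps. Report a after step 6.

step 1: x_pred=-2.5850  r=6.0950  x^+=1.4987  v^+=1.8894  a^+=0.8533
step 2: x_pred=4.9801  r=-10.1301  x^+=-1.8071  v^+=-0.0563  a^+=-0.1494
step 3: x_pred=-2.0323  r=3.5523  x^+=0.3477  v^+=0.8358  a^+=0.2022
step 4: x_pred=1.7160  r=-6.8560  x^+=-2.8775  v^+=-1.0065  a^+=-0.4764
step 5: x_pred=-4.7535  r=-0.3865  x^+=-5.0124  v^+=-1.7933  a^+=-0.5147
step 6: x_pred=-8.0274  r=4.8474  x^+=-4.7796  v^+=-1.0111  a^+=-0.0349

a_post = -0.0349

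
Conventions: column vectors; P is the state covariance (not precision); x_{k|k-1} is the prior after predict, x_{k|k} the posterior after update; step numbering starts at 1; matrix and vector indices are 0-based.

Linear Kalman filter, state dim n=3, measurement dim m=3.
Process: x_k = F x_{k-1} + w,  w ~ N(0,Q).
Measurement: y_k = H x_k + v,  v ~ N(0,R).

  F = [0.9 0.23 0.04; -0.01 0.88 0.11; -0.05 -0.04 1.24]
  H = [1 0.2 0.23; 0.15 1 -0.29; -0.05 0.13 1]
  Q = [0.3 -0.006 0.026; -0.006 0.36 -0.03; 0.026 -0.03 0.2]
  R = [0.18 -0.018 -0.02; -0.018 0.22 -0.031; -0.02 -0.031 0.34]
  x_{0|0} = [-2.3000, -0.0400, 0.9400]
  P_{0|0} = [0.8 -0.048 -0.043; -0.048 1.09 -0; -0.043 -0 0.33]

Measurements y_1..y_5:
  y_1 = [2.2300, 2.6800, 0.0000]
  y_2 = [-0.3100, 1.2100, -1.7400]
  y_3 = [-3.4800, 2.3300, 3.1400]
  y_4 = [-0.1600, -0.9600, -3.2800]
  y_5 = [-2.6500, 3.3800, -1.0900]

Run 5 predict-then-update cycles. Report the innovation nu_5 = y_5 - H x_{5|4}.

step 1: x^-=[-2.0416, 0.0912, 1.2822]  P^-=[0.9832 0.1667 -0.0493; 0.1667 1.2091 -0.0201; -0.0493 -0.0201 0.7163]  S=[1.2916 0.5044 0.0937; 0.5044 1.5774 -0.1214; 0.0937 -0.1214 1.0767]  K=[0.8139 -0.0635 -0.1493; -0.0183 0.8083 0.2123; 0.0898 -0.1283 0.6428]  nu=[3.9585, 3.2669, -1.3961]  x^+=[1.1811, 2.3628, 0.3208]  P^+=[0.1745 -0.0641 -0.0480; -0.0641 0.1870 0.0200; -0.0480 0.0200 0.2157]
step 2: x^-=[1.6193, 2.1027, 0.2443]  P^-=[0.4219 -0.0229 -0.0176; -0.0229 0.5125 0.0183; -0.0176 0.0183 0.5362]  S=[0.6352 0.0961 0.0796; 0.0961 0.7712 -0.1076; 0.0796 -0.1076 0.8927]  K=[0.6707 -0.0401 -0.1113; 0.0073 0.6771 0.1774; 0.1169 -0.1149 0.5800]  nu=[-2.4060, -1.0648, -2.1766]  x^+=[0.2907, 0.9781, -1.1770]  P^+=[0.1419 -0.0493 -0.0365; -0.0493 0.1555 0.0165; -0.0365 0.0165 0.1945]
step 3: x^-=[0.4395, 0.7283, -1.5131]  P^-=[0.4008 -0.0165 -0.0058; -0.0165 0.4869 0.0119; -0.0058 0.0119 0.5023]  S=[0.6186 0.0925 0.0831; 0.0925 0.7469 -0.1054; 0.0831 -0.1054 0.8554]  K=[0.6592 -0.0353 -0.1012; 0.0127 0.6664 0.1697; 0.1228 -0.1161 0.5631]  nu=[-3.7172, 1.0969, 4.5804]  x^+=[-2.5129, 2.1897, 0.4821]  P^+=[0.1384 -0.0470 -0.0335; -0.0470 0.1524 0.0146; -0.0335 0.0146 0.1890]
step 4: x^-=[-1.7387, 2.0051, 0.6359]  P^-=[0.3989 -0.0151 -0.0032; -0.0151 0.4841 0.0090; -0.0032 0.0090 0.4937]  S=[0.6177 0.0926 0.0834; 0.0926 0.7451 -0.1056; 0.0834 -0.1056 0.8458]  K=[0.6582 -0.0345 -0.0988; 0.0134 0.6652 0.1677; 0.1238 -0.1169 0.5585]  nu=[1.0314, -2.5198, -4.2635]  x^+=[-0.5518, -0.3725, -1.3232]  P^+=[0.1379 -0.0465 -0.0327; -0.0465 0.1520 0.0141; -0.0327 0.0141 0.1876]
step 5: x^-=[-0.6353, -0.4679, -1.5983]  P^-=[0.3987 -0.0148 -0.0026; -0.0148 0.4836 0.0082; -0.0026 0.0082 0.4915]  S=[0.6177 0.0926 0.0833; 0.0926 0.7449 -0.1057; 0.0833 -0.1057 0.8433]  K=[0.6581 -0.0343 -0.0982; 0.0135 0.6651 0.1672; 0.1239 -0.1171 0.5574]  nu=[-1.5536, 3.4796, 0.5374]  x^+=[-1.8298, 1.9152, -1.8990]  P^+=[0.1378 -0.0465 -0.0326; -0.0465 0.1519 0.0139; -0.0326 0.0139 0.1872]

innov = [-1.5536, 3.4796, 0.5374]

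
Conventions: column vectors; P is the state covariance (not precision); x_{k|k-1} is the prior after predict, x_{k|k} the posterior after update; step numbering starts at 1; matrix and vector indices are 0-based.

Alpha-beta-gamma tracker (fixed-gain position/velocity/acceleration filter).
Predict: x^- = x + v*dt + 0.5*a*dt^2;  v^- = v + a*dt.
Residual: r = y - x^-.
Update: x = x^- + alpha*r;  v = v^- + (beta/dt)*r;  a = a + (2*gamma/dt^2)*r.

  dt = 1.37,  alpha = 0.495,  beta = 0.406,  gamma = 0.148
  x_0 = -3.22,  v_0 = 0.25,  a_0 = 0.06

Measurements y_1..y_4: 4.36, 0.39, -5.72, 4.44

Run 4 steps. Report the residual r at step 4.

resid = 5.9195

step 1: x_pred=-2.8212  r=7.1812  x^+=0.7335  v^+=2.4603  a^+=1.1925
step 2: x_pred=5.2233  r=-4.8333  x^+=2.8308  v^+=2.6618  a^+=0.4303
step 3: x_pred=6.8812  r=-12.6012  x^+=0.6436  v^+=-0.4831  a^+=-1.5570
step 4: x_pred=-1.4795  r=5.9195  x^+=1.4507  v^+=-0.8620  a^+=-0.6235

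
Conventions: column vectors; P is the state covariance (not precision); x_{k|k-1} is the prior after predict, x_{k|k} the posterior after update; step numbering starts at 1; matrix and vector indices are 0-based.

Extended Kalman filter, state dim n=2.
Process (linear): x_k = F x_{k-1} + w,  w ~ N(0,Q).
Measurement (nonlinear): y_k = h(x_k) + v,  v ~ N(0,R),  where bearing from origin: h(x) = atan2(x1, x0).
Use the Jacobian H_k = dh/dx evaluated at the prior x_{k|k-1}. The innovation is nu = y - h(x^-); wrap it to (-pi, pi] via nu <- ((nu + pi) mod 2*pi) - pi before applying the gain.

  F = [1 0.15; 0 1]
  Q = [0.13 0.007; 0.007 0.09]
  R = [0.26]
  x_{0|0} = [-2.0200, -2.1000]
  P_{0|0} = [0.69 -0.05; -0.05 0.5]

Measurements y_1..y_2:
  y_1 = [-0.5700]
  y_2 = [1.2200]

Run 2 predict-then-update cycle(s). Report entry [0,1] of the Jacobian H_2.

step 1: x^-=[-2.3350, -2.1000]  P^-=[0.8163 0.0320; 0.0320 0.5900]  H_jac=[0.2129 -0.2368]  S=[0.3269]  K=[0.5086; -0.4065]  nu=[1.8391]  x^+=[-1.3997, -2.8477]  P^+=[0.7317 0.0996; 0.0996 0.5360]
step 2: x^-=[-1.8268, -2.8477]  P^-=[0.9036 0.1870; 0.1870 0.6260]  H_jac=[0.2488 -0.1596]  S=[0.3170]  K=[0.6150; -0.1684]  nu=[-2.9220]  x^+=[-3.6238, -2.3556]  P^+=[0.7837 0.2198; 0.2198 0.6170]

H_jac[0,1] = -0.1596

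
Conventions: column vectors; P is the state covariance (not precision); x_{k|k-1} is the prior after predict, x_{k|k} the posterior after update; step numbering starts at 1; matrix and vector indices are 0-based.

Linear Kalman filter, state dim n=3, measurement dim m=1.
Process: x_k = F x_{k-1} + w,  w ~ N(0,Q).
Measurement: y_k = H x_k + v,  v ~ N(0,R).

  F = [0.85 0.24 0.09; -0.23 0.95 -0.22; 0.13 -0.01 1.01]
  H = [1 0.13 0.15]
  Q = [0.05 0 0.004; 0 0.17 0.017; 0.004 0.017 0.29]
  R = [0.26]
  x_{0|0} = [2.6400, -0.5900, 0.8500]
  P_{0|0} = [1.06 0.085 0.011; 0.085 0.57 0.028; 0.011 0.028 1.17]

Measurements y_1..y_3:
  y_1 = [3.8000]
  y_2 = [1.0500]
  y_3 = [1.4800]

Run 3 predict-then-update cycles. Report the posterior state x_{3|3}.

x_post = [1.3532, -3.2792, 2.0458]

step 1: x^-=[2.1789, -1.3547, 1.2076]  P^-=[0.8957 -0.0379 0.2444; -0.0379 0.7494 -0.2453; 0.2444 -0.2453 1.5036]  S=[1.2561]  K=[0.7384; 0.0181; 0.3487]  nu=[1.6161]  x^+=[3.3721, -1.3254, 1.7711]  P^+=[0.2109 -0.0547 -0.0790; -0.0547 0.7490 -0.2533; -0.0790 -0.2533 1.3508]
step 2: x^-=[2.7076, -2.4244, 2.2405]  P^-=[0.2111 0.0698 0.0171; 0.0698 1.0442 -0.5264; 0.0171 -0.5264 1.6561]  S=[0.5288]  K=[0.4213; 0.2394; 0.3727]  nu=[-1.6785]  x^+=[2.0005, -2.8262, 1.6148]  P^+=[0.1173 0.0165 -0.0659; 0.0165 1.0139 -0.5736; -0.0659 -0.5736 1.5827]
step 3: x^-=[1.1674, -3.5002, 1.9193]  P^-=[0.1778 0.1842 -0.0371; 0.1842 1.3938 -0.8802; -0.0371 -0.8802 1.9008]  S=[0.5066]  K=[0.3873; 0.4607; 0.2637]  nu=[0.4797]  x^+=[1.3532, -3.2792, 2.0458]  P^+=[0.1018 0.0938 -0.0889; 0.0938 1.2862 -0.9417; -0.0889 -0.9417 1.8656]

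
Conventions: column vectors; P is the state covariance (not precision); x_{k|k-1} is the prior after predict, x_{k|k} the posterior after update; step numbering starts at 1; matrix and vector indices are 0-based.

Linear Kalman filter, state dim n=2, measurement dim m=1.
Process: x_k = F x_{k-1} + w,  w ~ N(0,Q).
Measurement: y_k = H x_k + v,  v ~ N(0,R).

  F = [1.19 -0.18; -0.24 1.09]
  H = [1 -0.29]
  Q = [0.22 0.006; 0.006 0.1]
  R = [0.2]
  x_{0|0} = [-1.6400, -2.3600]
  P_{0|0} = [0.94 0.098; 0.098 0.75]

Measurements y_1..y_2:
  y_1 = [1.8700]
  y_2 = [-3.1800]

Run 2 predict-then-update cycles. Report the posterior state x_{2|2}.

step 1: x^-=[-1.5268, -2.1788]  P^-=[1.5335 -0.2783; -0.2783 0.9939]  S=[1.9784]  K=[0.8159; -0.2863]  nu=[2.7649]  x^+=[0.7290, -2.9705]  P^+=[0.2165 0.1839; 0.1839 0.8317]
step 2: x^-=[1.4023, -3.4128]  P^-=[0.4748 0.0275; 0.0275 1.0044]  S=[0.7433]  K=[0.6280; -0.3549]  nu=[-5.5720]  x^+=[-2.0970, -1.4354]  P^+=[0.1816 0.1932; 0.1932 0.9108]

x_post = [-2.0970, -1.4354]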